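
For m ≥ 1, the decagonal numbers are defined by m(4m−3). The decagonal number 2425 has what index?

25

Set n(4n−3) = 2425, giving 4n² − 3n − 2425 = 0.
The discriminant is 9 + 16·2425 = 38809, and √38809 = 197.
So n = (3 + 197) / 8 = 200/8 = 25.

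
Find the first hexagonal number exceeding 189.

Solve n(2n−1) > 189 for integer n.
The largest n with value ≤ 189 is 9 (since 153 ≤ 189 < 190), so the first above is n = 10, value 190.

190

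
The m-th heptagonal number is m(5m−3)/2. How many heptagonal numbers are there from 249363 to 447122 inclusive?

107

The n-th heptagonal number is n(5n−3)/2.
Smallest index with value ≥ 249363: n = 317 (giving 250747).
Largest index with value ≤ 447122: n = 423 (giving 446688).
Indices 317 through 423: 107 terms.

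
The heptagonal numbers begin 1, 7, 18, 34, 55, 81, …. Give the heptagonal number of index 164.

The 164th heptagonal number is n(5n−3)/2 with n = 164.
164·(5·164 − 3)/2 = 164·817/2 = 66994.

66994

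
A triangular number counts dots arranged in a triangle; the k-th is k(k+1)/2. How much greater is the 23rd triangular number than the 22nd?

23

Consecutive triangular numbers differ by n: T_{23} − T_{22} = 23.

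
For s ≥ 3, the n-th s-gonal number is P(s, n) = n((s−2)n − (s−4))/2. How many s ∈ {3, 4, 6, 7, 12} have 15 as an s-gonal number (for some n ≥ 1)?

2

s = 3: P(3, 5) = 15. ✓
s = 4: P(4, 3) = 9 and P(4, 4) = 16; 15 is not s-gonal.
s = 6: P(6, 3) = 15. ✓
s = 7: P(7, 2) = 7 and P(7, 3) = 18; 15 is not s-gonal.
s = 12: P(12, 2) = 12 and P(12, 3) = 33; 15 is not s-gonal.
Hits: s ∈ {3, 6} → 2.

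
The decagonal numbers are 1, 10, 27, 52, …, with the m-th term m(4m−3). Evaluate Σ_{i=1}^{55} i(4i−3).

223300

Σ i(4i−3) = 4Σi² − 3Σi over i = 1..55.
Σi = 1540 and Σi² = 56980.
4·56980 − 3·1540 = 223300.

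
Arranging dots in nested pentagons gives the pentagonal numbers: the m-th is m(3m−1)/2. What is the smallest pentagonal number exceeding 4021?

Solve n(3n−1)/2 > 4021 for integer n.
The largest n with value ≤ 4021 is 51 (since 3876 ≤ 4021 < 4030), so the first above is n = 52, value 4030.

4030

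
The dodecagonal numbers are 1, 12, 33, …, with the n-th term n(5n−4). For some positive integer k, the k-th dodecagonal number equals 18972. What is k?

62

Set n(5n−4) = 18972, giving 5n² − 4n − 18972 = 0.
The discriminant is 16 + 20·18972 = 379456, and √379456 = 616.
So n = (4 + 616) / 10 = 620/10 = 62.
Check: 62·(5·62 − 4) = 18972. ✓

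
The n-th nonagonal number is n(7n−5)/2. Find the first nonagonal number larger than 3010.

Solve n(7n−5)/2 > 3010 for integer n.
The largest n with value ≤ 3010 is 29 (since 2871 ≤ 3010 < 3075), so the first above is n = 30, value 3075.

3075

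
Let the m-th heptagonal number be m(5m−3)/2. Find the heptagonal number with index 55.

7480

55·(5·55 − 3)/2 = 55·272/2 = 55·136 = 7480.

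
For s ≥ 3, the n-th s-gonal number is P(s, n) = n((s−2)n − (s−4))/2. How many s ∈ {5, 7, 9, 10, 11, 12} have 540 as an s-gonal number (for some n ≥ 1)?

2

s = 5: P(5, 19) = 532 and P(5, 20) = 590; 540 is not s-gonal.
s = 7: P(7, 15) = 540. ✓
s = 9: P(9, 12) = 474 and P(9, 13) = 559; 540 is not s-gonal.
s = 10: P(10, 12) = 540. ✓
s = 11: P(11, 11) = 506 and P(11, 12) = 606; 540 is not s-gonal.
s = 12: P(12, 10) = 460 and P(12, 11) = 561; 540 is not s-gonal.
Hits: s ∈ {7, 10} → 2.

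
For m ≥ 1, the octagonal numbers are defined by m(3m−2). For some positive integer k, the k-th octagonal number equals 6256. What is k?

Set n(3n−2) = 6256, giving 3n² − 2n − 6256 = 0.
The discriminant is 4 + 12·6256 = 75076, and √75076 = 274.
So n = (2 + 274) / 6 = 276/6 = 46.
Check: 46·(3·46 − 2) = 6256. ✓

46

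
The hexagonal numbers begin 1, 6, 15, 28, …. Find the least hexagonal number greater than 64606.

64620

Solve n(2n−1) > 64606 for integer n.
The largest n with value ≤ 64606 is 179 (since 63903 ≤ 64606 < 64620), so the first above is n = 180, value 64620.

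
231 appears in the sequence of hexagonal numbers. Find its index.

Set n(2n−1) = 231, giving 2n² − n − 231 = 0.
The discriminant is 1 + 8·231 = 1849, and √1849 = 43.
So n = (1 + 43) / 4 = 44/4 = 11.

11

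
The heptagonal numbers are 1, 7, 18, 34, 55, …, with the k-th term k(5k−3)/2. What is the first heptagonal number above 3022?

3186

Solve n(5n−3)/2 > 3022 for integer n.
The largest n with value ≤ 3022 is 35 (since 3010 ≤ 3022 < 3186), so the first above is n = 36, value 3186.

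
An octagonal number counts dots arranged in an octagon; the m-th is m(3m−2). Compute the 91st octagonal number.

24661

The 91st octagonal number is n(3n−2) with n = 91.
91·(3·91 − 2) = 91·271 = 24661.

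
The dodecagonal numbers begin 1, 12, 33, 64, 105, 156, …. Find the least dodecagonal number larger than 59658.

60060

Solve n(5n−4) > 59658 for integer n.
The largest n with value ≤ 59658 is 109 (since 58969 ≤ 59658 < 60060), so the first above is n = 110, value 60060.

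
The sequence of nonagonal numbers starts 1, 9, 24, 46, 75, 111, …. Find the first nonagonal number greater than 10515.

Solve n(7n−5)/2 > 10515 for integer n.
The largest n with value ≤ 10515 is 55 (since 10450 ≤ 10515 < 10836), so the first above is n = 56, value 10836.

10836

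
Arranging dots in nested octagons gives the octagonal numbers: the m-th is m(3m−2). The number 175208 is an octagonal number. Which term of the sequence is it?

Set n(3n−2) = 175208, giving 3n² − 2n − 175208 = 0.
The discriminant is 4 + 12·175208 = 2102500, and √2102500 = 1450.
So n = (2 + 1450) / 6 = 1452/6 = 242.

242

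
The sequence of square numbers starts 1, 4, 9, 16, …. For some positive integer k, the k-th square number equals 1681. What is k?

We need n² = 1681, so n = √1681 = 41.
Check: 41² = 1681. ✓

41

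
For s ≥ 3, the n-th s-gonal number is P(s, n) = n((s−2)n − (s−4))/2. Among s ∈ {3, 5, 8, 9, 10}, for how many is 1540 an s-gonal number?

2

s = 3: P(3, 55) = 1540. ✓
s = 5: P(5, 32) = 1520 and P(5, 33) = 1617; 1540 is not s-gonal.
s = 8: P(8, 22) = 1408 and P(8, 23) = 1541; 1540 is not s-gonal.
s = 9: P(9, 21) = 1491 and P(9, 22) = 1639; 1540 is not s-gonal.
s = 10: P(10, 20) = 1540. ✓
Hits: s ∈ {3, 10} → 2.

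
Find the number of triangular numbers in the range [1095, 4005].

43

The n-th triangular number is n(n+1)/2.
Smallest index with value ≥ 1095: n = 47 (giving 1128).
Largest index with value ≤ 4005: n = 89 (giving 4005).
Indices 47 through 89: 43 terms.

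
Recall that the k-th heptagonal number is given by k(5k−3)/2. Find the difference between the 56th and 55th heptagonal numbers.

Consecutive heptagonal numbers differ by 5n − 4: here 5·56 − 4 = 276.

276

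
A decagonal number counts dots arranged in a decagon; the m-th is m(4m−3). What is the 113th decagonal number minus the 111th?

1786

113·(4·113 − 3) = 50737 and 111·(4·111 − 3) = 48951.
Difference: 50737 − 48951 = 1786.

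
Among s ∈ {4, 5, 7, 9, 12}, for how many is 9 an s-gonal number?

s = 4: P(4, 3) = 9. ✓
s = 5: P(5, 2) = 5 and P(5, 3) = 12; 9 is not s-gonal.
s = 7: P(7, 2) = 7 and P(7, 3) = 18; 9 is not s-gonal.
s = 9: P(9, 2) = 9. ✓
s = 12: P(12, 1) = 1 and P(12, 2) = 12; 9 is not s-gonal.
Hits: s ∈ {4, 9} → 2.

2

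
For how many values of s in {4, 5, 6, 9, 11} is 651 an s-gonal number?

s = 4: P(4, 25) = 625 and P(4, 26) = 676; 651 is not s-gonal.
s = 5: P(5, 21) = 651. ✓
s = 6: P(6, 18) = 630 and P(6, 19) = 703; 651 is not s-gonal.
s = 9: P(9, 14) = 651. ✓
s = 11: P(11, 12) = 606 and P(11, 13) = 715; 651 is not s-gonal.
Hits: s ∈ {5, 9} → 2.

2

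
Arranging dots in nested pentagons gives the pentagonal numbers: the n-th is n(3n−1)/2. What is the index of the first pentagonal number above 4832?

Solve n(3n−1)/2 > 4832 for integer n.
The largest n with value ≤ 4832 is 56 (since 4676 ≤ 4832 < 4845), so the first above is n = 57, value 4845.

57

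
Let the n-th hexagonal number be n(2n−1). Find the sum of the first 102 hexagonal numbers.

Σ i(2i−1) = 2Σi² − Σi over i = 1..102.
Σi = 5253 and Σi² = 358955.
2·358955 − 1·5253 = 712657.

712657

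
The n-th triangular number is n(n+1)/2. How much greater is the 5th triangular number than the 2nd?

12

5·6/2 = 15 and 2·3/2 = 3.
Difference: 15 − 3 = 12.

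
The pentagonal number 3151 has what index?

Set n(3n−1)/2 = 3151, giving 3n² − n − 6302 = 0.
The discriminant is 1 + 24·3151 = 75625, and √75625 = 275.
So n = (1 + 275) / 6 = 276/6 = 46.

46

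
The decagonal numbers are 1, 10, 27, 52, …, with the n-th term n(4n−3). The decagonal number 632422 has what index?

Set n(4n−3) = 632422, giving 4n² − 3n − 632422 = 0.
The discriminant is 9 + 16·632422 = 10118761, and √10118761 = 3181.
So n = (3 + 3181) / 8 = 3184/8 = 398.

398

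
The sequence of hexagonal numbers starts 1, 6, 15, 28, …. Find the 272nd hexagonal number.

147696

The 272nd hexagonal number is n(2n−1) with n = 272.
272·(2·272 − 1) = 272·543 = 147696.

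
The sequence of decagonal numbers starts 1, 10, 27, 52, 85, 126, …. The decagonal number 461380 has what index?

Set n(4n−3) = 461380, giving 4n² − 3n − 461380 = 0.
So n = (3 + 2717) / 8 = 2720/8 = 340.

340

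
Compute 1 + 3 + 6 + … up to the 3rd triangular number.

10

Σ i(i+1)/2 = (Σi² + Σi) / 2 over i = 1..3.
Σi = 6 and Σi² = 14.
(1·14 + 1·6) / 2 = 20/2 = 10.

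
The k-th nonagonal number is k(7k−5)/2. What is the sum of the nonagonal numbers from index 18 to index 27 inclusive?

17445

Σ i(7i−5)/2 = (7Σi² − 5Σi) / 2 over i = 18..27.
Σi = 378 − 153 = 225 and Σi² = 6930 − 1785 = 5145.
(7·5145 − 5·225) / 2 = 34890/2 = 17445.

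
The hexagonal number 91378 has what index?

Set n(2n−1) = 91378, giving 2n² − n − 91378 = 0.
The discriminant is 1 + 8·91378 = 731025, and √731025 = 855.
So n = (1 + 855) / 4 = 856/4 = 214.
Check: 214·(2·214 − 1) = 91378. ✓

214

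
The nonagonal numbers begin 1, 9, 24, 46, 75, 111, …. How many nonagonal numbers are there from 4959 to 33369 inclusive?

61

The n-th nonagonal number is n(7n−5)/2.
Smallest index with value ≥ 4959: n = 38 (giving 4959).
Largest index with value ≤ 33369: n = 98 (giving 33369).
Indices 38 through 98: 61 terms.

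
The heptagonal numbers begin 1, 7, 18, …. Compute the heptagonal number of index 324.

261954

The 324th heptagonal number is n(5n−3)/2 with n = 324.
324·(5·324 − 3)/2 = 324·1617/2 = 261954.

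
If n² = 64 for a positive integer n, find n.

We need n² = 64, so n = √64 = 8.

8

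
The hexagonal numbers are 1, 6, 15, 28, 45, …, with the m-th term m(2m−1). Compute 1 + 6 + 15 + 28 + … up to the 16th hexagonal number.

2856

Σ i(2i−1) = 2Σi² − Σi over i = 1..16.
Σi = 136 and Σi² = 1496.
2·1496 − 1·136 = 2856.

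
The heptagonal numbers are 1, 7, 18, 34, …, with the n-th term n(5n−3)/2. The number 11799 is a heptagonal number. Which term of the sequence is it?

Set n(5n−3)/2 = 11799, giving 5n² − 3n − 23598 = 0.
So n = (3 + 687) / 10 = 690/10 = 69.
Check: 69·(5·69 − 3)/2 = 11799. ✓

69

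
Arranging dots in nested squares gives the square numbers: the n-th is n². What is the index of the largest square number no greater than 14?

Solve n² ≤ 14 for integer n.
n = 3 gives 9 ≤ 14, while n = 4 gives 16 > 14; so the answer is index 3.

3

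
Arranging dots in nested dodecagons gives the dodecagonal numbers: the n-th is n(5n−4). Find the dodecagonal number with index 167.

138777

167·(5·167 − 4) = 167·831 = 138777.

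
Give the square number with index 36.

1296

The 36th square number is n² with n = 36.
36² = 1296.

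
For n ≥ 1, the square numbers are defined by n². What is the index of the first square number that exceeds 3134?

56

Solve n² > 3134 for integer n.
The largest n with value ≤ 3134 is 55 (since 3025 ≤ 3134 < 3136), so the first above is n = 56, value 3136.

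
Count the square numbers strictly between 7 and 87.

7

The n-th square number is n².
Smallest index with value > 7: n = 3 (giving 9).
Largest index with value < 87: n = 9 (giving 81).
Indices 3 through 9: 7 terms.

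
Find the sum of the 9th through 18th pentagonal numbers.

2790

Σ i(3i−1)/2 = (3Σi² − Σi) / 2 over i = 9..18.
Σi = 171 − 36 = 135 and Σi² = 2109 − 204 = 1905.
(3·1905 − 1·135) / 2 = 5580/2 = 2790.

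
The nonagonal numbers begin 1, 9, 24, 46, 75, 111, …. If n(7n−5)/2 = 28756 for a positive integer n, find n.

Set n(7n−5)/2 = 28756, giving 7n² − 5n − 57512 = 0.
The discriminant is 25 + 56·28756 = 1610361, and √1610361 = 1269.
So n = (5 + 1269) / 14 = 1274/14 = 91.

91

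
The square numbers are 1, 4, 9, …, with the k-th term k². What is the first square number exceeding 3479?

Solve n² > 3479 for integer n.
The largest n with value ≤ 3479 is 58 (since 3364 ≤ 3479 < 3481), so the first above is n = 59, value 3481.

3481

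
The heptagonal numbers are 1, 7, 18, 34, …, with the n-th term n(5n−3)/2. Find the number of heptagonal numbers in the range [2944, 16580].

47

The n-th heptagonal number is n(5n−3)/2.
Smallest index with value ≥ 2944: n = 35 (giving 3010).
Largest index with value ≤ 16580: n = 81 (giving 16281).
Indices 35 through 81: 47 terms.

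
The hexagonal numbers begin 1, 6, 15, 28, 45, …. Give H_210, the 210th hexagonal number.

87990

The 210th hexagonal number is n(2n−1) with n = 210.
210·(2·210 − 1) = 210·419 = 87990.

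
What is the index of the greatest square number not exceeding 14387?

119

Solve n² ≤ 14387 for integer n.
n = 119 gives 14161 ≤ 14387, while n = 120 gives 14400 > 14387; so the answer is index 119.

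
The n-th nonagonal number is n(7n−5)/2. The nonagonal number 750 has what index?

Set n(7n−5)/2 = 750, giving 7n² − 5n − 1500 = 0.
So n = (5 + 205) / 14 = 210/14 = 15.

15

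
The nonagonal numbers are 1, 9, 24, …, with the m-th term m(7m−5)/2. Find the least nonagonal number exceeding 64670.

65349

Solve n(7n−5)/2 > 64670 for integer n.
The largest n with value ≤ 64670 is 136 (since 64396 ≤ 64670 < 65349), so the first above is n = 137, value 65349.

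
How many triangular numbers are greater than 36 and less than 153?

8

The n-th triangular number is n(n+1)/2.
Smallest index with value > 36: n = 9 (giving 45).
Largest index with value < 153: n = 16 (giving 136).
Indices 9 through 16: 8 terms.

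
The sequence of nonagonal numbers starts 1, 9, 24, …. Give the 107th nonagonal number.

The 107th nonagonal number is n(7n−5)/2 with n = 107.
107·(7·107 − 5)/2 = 107·744/2 = 107·372 = 39804.

39804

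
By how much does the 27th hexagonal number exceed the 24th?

27·(2·27 − 1) = 1431 and 24·(2·24 − 1) = 1128.
Difference: 1431 − 1128 = 303.

303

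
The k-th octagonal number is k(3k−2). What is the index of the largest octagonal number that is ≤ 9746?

57

Solve n(3n−2) ≤ 9746 for integer n.
n = 57 gives 9633 ≤ 9746, while n = 58 gives 9976 > 9746; so the answer is index 57.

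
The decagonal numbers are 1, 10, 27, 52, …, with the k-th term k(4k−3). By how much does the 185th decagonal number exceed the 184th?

Consecutive decagonal numbers differ by 8n − 7: here 8·185 − 7 = 1473.

1473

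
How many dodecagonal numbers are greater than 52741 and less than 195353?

The n-th dodecagonal number is n(5n−4).
Smallest index with value > 52741: n = 104 (giving 53664).
Largest index with value < 195353: n = 198 (giving 195228).
Indices 104 through 198: 95 terms.

95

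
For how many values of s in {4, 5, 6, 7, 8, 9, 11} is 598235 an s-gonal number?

s = 4: P(4, 773) = 597529 and P(4, 774) = 599076; 598235 is not s-gonal.
s = 5: P(5, 631) = 596926 and P(5, 632) = 598820; 598235 is not s-gonal.
s = 6: P(6, 547) = 597871 and P(6, 548) = 600060; 598235 is not s-gonal.
s = 7: P(7, 489) = 597069 and P(7, 490) = 599515; 598235 is not s-gonal.
s = 8: P(8, 446) = 595856 and P(8, 447) = 598533; 598235 is not s-gonal.
s = 9: P(9, 413) = 595959 and P(9, 414) = 598851; 598235 is not s-gonal.
s = 11: P(11, 365) = 598235. ✓
Hits: s ∈ {11} → 1.

1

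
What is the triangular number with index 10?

55

The 10th triangular number is n(n+1)/2 with n = 10.
10·11/2 = 110/2 = 55.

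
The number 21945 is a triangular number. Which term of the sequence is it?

209

Set n(n+1)/2 = 21945, giving n² + n − 43890 = 0.
The discriminant is 1 + 8·21945 = 175561, and √175561 = 419.
So n = (-1 + 419) / 2 = 418/2 = 209.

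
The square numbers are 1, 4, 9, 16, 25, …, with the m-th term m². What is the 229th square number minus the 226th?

1365

229² = 52441 and 226² = 51076.
Difference: 52441 − 51076 = 1365.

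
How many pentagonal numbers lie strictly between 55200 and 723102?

The n-th pentagonal number is n(3n−1)/2.
Smallest index with value > 55200: n = 193 (giving 55777).
Largest index with value < 723102: n = 694 (giving 722107).
Indices 193 through 694: 502 terms.

502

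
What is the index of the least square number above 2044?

46

Solve n² > 2044 for integer n.
The largest n with value ≤ 2044 is 45 (since 2025 ≤ 2044 < 2116), so the first above is n = 46, value 2116.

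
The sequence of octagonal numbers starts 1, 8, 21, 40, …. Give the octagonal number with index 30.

2640

30·(3·30 − 2) = 30·88 = 2640.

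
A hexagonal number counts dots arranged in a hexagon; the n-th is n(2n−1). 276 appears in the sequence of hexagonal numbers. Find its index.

Set n(2n−1) = 276, giving 2n² − n − 276 = 0.
The discriminant is 1 + 8·276 = 2209, and √2209 = 47.
So n = (1 + 47) / 4 = 48/4 = 12.

12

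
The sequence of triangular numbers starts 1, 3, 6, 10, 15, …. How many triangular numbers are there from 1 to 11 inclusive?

The n-th triangular number is n(n+1)/2.
Smallest index with value ≥ 1: n = 1 (giving 1).
Largest index with value ≤ 11: n = 4 (giving 10).
Indices 1 through 4: 4 terms.

4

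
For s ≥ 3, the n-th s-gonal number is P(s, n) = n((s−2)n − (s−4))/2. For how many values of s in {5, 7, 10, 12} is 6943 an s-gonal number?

s = 5: P(5, 68) = 6902 and P(5, 69) = 7107; 6943 is not s-gonal.
s = 7: P(7, 53) = 6943. ✓
s = 10: P(10, 42) = 6930 and P(10, 43) = 7267; 6943 is not s-gonal.
s = 12: P(12, 37) = 6697 and P(12, 38) = 7068; 6943 is not s-gonal.
Hits: s ∈ {7} → 1.

1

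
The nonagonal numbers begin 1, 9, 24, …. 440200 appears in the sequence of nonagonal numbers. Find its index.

Set n(7n−5)/2 = 440200, giving 7n² − 5n − 880400 = 0.
The discriminant is 25 + 56·440200 = 24651225, and √24651225 = 4965.
So n = (5 + 4965) / 14 = 4970/14 = 355.
Check: 355·(7·355 − 5)/2 = 440200. ✓

355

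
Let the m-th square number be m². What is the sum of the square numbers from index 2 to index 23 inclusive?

Σ_{i=2}^{23} i² = 4324 − 1 = 4323.

4323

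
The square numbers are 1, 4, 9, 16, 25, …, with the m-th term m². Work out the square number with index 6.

The 6th square number is n² with n = 6.
6² = 36.

36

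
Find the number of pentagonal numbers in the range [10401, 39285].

The n-th pentagonal number is n(3n−1)/2.
Smallest index with value ≥ 10401: n = 84 (giving 10542).
Largest index with value ≤ 39285: n = 162 (giving 39285).
Indices 84 through 162: 79 terms.

79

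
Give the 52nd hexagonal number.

5356

The 52nd hexagonal number is n(2n−1) with n = 52.
52·(2·52 − 1) = 52·103 = 5356.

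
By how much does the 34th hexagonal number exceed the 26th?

34·(2·34 − 1) = 2278 and 26·(2·26 − 1) = 1326.
Difference: 2278 − 1326 = 952.

952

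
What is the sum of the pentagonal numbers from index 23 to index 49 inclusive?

54459

Σ i(3i−1)/2 = (3Σi² − Σi) / 2 over i = 23..49.
Σi = 1225 − 253 = 972 and Σi² = 40425 − 3795 = 36630.
(3·36630 − 1·972) / 2 = 108918/2 = 54459.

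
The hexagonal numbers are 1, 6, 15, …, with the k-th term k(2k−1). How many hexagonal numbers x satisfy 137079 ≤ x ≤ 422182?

The n-th hexagonal number is n(2n−1).
Smallest index with value ≥ 137079: n = 263 (giving 138075).
Largest index with value ≤ 422182: n = 459 (giving 420903).
Indices 263 through 459: 197 terms.

197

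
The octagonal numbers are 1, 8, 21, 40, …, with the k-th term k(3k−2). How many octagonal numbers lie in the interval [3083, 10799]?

28

The n-th octagonal number is n(3n−2).
Smallest index with value ≥ 3083: n = 33 (giving 3201).
Largest index with value ≤ 10799: n = 60 (giving 10680).
Indices 33 through 60: 28 terms.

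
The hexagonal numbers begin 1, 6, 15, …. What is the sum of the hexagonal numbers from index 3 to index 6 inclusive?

154

Σ i(2i−1) = 2Σi² − Σi over i = 3..6.
Σi = 21 − 3 = 18 and Σi² = 91 − 5 = 86.
2·86 − 1·18 = 154.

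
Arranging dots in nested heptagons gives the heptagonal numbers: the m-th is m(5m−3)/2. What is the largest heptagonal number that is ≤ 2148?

Solve n(5n−3)/2 ≤ 2148 for integer n.
n = 29 gives 2059 ≤ 2148, while n = 30 gives 2205 > 2148; so the answer is 2059.

2059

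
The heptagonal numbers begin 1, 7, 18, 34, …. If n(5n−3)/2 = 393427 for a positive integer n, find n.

Set n(5n−3)/2 = 393427, giving 5n² − 3n − 786854 = 0.
The discriminant is 9 + 40·393427 = 15737089, and √15737089 = 3967.
So n = (3 + 3967) / 10 = 3970/10 = 397.
Check: 397·(5·397 − 3)/2 = 393427. ✓

397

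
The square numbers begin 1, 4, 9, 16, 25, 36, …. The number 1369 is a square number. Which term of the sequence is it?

We need n² = 1369, so n = √1369 = 37.
Check: 37² = 1369. ✓

37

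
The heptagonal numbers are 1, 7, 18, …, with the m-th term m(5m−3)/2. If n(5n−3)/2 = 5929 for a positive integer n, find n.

Set n(5n−3)/2 = 5929, giving 5n² − 3n − 11858 = 0.
The discriminant is 9 + 40·5929 = 237169, and √237169 = 487.
So n = (3 + 487) / 10 = 490/10 = 49.
Check: 49·(5·49 − 3)/2 = 5929. ✓

49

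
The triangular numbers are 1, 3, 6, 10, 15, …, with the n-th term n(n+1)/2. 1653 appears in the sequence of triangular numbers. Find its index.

Set n(n+1)/2 = 1653, giving n² + n − 3306 = 0.
The discriminant is 1 + 8·1653 = 13225, and √13225 = 115.
So n = (-1 + 115) / 2 = 114/2 = 57.

57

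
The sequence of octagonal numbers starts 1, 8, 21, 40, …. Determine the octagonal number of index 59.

10325

The 59th octagonal number is n(3n−2) with n = 59.
59·(3·59 − 2) = 59·175 = 10325.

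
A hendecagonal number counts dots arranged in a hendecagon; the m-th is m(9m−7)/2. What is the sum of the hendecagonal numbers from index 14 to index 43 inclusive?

116775

Σ i(9i−7)/2 = (9Σi² − 7Σi) / 2 over i = 14..43.
Σi = 946 − 91 = 855 and Σi² = 27434 − 819 = 26615.
(9·26615 − 7·855) / 2 = 233550/2 = 116775.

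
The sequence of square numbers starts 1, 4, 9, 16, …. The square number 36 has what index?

6

We need n² = 36, so n = √36 = 6.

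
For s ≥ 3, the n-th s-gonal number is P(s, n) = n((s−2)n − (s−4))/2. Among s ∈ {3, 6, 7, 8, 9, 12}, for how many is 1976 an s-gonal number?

1

s = 3: P(3, 62) = 1953 and P(3, 63) = 2016; 1976 is not s-gonal.
s = 6: P(6, 31) = 1891 and P(6, 32) = 2016; 1976 is not s-gonal.
s = 7: P(7, 28) = 1918 and P(7, 29) = 2059; 1976 is not s-gonal.
s = 8: P(8, 26) = 1976. ✓
s = 9: P(9, 24) = 1956 and P(9, 25) = 2125; 1976 is not s-gonal.
s = 12: P(12, 20) = 1920 and P(12, 21) = 2121; 1976 is not s-gonal.
Hits: s ∈ {8} → 1.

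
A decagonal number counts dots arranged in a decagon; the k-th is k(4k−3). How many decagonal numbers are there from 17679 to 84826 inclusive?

The n-th decagonal number is n(4n−3).
Smallest index with value ≥ 17679: n = 67 (giving 17755).
Largest index with value ≤ 84826: n = 146 (giving 84826).
Indices 67 through 146: 80 terms.

80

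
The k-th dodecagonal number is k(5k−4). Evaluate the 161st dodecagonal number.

128961

161·(5·161 − 4) = 161·801 = 128961.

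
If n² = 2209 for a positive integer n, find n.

We need n² = 2209, so n = √2209 = 47.

47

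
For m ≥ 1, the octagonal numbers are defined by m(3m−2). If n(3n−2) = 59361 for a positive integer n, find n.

141

Set n(3n−2) = 59361, giving 3n² − 2n − 59361 = 0.
The discriminant is 4 + 12·59361 = 712336, and √712336 = 844.
So n = (2 + 844) / 6 = 846/6 = 141.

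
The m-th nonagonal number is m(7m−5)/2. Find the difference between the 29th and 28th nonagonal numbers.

197

Consecutive nonagonal numbers differ by 7n − 6: here 7·29 − 6 = 197.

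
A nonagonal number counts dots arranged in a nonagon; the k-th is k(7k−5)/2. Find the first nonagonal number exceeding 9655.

9699

Solve n(7n−5)/2 > 9655 for integer n.
The largest n with value ≤ 9655 is 52 (since 9334 ≤ 9655 < 9699), so the first above is n = 53, value 9699.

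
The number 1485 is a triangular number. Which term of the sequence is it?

Set n(n+1)/2 = 1485, giving n² + n − 2970 = 0.
The discriminant is 1 + 8·1485 = 11881, and √11881 = 109.
So n = (-1 + 109) / 2 = 108/2 = 54.
Check: 54·55/2 = 1485. ✓

54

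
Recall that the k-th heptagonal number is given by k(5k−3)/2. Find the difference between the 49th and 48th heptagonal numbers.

Consecutive heptagonal numbers differ by 5n − 4: here 5·49 − 4 = 241.

241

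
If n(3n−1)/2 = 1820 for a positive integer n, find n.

Set n(3n−1)/2 = 1820, giving 3n² − n − 3640 = 0.
So n = (1 + 209) / 6 = 210/6 = 35.

35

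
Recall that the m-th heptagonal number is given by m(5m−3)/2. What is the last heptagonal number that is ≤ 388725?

387499

Solve n(5n−3)/2 ≤ 388725 for integer n.
n = 394 gives 387499 ≤ 388725, while n = 395 gives 389470 > 388725; so the answer is 387499.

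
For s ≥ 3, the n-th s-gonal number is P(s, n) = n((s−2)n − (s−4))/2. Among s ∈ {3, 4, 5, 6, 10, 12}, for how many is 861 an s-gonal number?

s = 3: P(3, 41) = 861. ✓
s = 4: P(4, 29) = 841 and P(4, 30) = 900; 861 is not s-gonal.
s = 5: P(5, 24) = 852 and P(5, 25) = 925; 861 is not s-gonal.
s = 6: P(6, 21) = 861. ✓
s = 10: P(10, 15) = 855 and P(10, 16) = 976; 861 is not s-gonal.
s = 12: P(12, 13) = 793 and P(12, 14) = 924; 861 is not s-gonal.
Hits: s ∈ {3, 6} → 2.

2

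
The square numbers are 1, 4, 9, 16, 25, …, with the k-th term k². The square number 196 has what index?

We need n² = 196, so n = √196 = 14.

14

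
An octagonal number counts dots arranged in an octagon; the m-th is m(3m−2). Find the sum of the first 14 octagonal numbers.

2835

Σ i(3i−2) = 3Σi² − 2Σi over i = 1..14.
Σi = 105 and Σi² = 1015.
3·1015 − 2·105 = 2835.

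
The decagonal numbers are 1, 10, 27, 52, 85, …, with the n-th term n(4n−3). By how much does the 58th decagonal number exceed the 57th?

457

Consecutive decagonal numbers differ by 8n − 7: here 8·58 − 7 = 457.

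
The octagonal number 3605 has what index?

35

Set n(3n−2) = 3605, giving 3n² − 2n − 3605 = 0.
The discriminant is 4 + 12·3605 = 43264, and √43264 = 208.
So n = (2 + 208) / 6 = 210/6 = 35.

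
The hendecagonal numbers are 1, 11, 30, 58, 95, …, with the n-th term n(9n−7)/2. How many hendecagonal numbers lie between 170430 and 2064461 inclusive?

The n-th hendecagonal number is n(9n−7)/2.
Smallest index with value ≥ 170430: n = 195 (giving 170430).
Largest index with value ≤ 2064461: n = 677 (giving 2060111).
Indices 195 through 677: 483 terms.

483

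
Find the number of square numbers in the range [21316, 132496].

219

The n-th square number is n².
Smallest index with value ≥ 21316: n = 146 (giving 21316).
Largest index with value ≤ 132496: n = 364 (giving 132496).
Indices 146 through 364: 219 terms.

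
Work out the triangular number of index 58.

1711

The 58th triangular number is n(n+1)/2 with n = 58.
58·59/2 = 3422/2 = 1711.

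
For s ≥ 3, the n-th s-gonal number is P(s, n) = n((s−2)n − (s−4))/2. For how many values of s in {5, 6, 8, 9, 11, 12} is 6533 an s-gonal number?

s = 5: P(5, 66) = 6501 and P(5, 67) = 6700; 6533 is not s-gonal.
s = 6: P(6, 57) = 6441 and P(6, 58) = 6670; 6533 is not s-gonal.
s = 8: P(8, 47) = 6533. ✓
s = 9: P(9, 43) = 6364 and P(9, 44) = 6666; 6533 is not s-gonal.
s = 11: P(11, 38) = 6365 and P(11, 39) = 6708; 6533 is not s-gonal.
s = 12: P(12, 36) = 6336 and P(12, 37) = 6697; 6533 is not s-gonal.
Hits: s ∈ {8} → 1.

1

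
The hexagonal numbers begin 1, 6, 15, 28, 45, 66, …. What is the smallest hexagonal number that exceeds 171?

190

Solve n(2n−1) > 171 for integer n.
The largest n with value ≤ 171 is 9 (since 153 ≤ 171 < 190), so the first above is n = 10, value 190.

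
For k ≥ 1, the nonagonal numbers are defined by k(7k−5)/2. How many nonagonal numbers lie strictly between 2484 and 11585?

30

The n-th nonagonal number is n(7n−5)/2.
Smallest index with value > 2484: n = 28 (giving 2674).
Largest index with value < 11585: n = 57 (giving 11229).
Indices 28 through 57: 30 terms.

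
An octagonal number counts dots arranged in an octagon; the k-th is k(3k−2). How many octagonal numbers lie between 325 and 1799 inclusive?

14

The n-th octagonal number is n(3n−2).
Smallest index with value ≥ 325: n = 11 (giving 341).
Largest index with value ≤ 1799: n = 24 (giving 1680).
Indices 11 through 24: 14 terms.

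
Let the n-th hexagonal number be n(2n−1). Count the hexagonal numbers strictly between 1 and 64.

4

The n-th hexagonal number is n(2n−1).
Smallest index with value > 1: n = 2 (giving 6).
Largest index with value < 64: n = 5 (giving 45).
Indices 2 through 5: 4 terms.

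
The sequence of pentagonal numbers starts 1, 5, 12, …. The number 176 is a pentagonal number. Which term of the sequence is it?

Set n(3n−1)/2 = 176, giving 3n² − n − 352 = 0.
The discriminant is 1 + 24·176 = 4225, and √4225 = 65.
So n = (1 + 65) / 6 = 66/6 = 11.

11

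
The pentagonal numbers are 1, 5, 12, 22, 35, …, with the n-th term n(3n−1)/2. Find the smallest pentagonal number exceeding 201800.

Solve n(3n−1)/2 > 201800 for integer n.
The largest n with value ≤ 201800 is 366 (since 200751 ≤ 201800 < 201850), so the first above is n = 367, value 201850.

201850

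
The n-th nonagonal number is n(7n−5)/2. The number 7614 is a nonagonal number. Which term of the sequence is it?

47

Set n(7n−5)/2 = 7614, giving 7n² − 5n − 15228 = 0.
The discriminant is 25 + 56·7614 = 426409, and √426409 = 653.
So n = (5 + 653) / 14 = 658/14 = 47.
Check: 47·(7·47 − 5)/2 = 7614. ✓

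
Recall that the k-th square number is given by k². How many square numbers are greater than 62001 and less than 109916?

82

The n-th square number is n².
Smallest index with value > 62001: n = 250 (giving 62500).
Largest index with value < 109916: n = 331 (giving 109561).
Indices 250 through 331: 82 terms.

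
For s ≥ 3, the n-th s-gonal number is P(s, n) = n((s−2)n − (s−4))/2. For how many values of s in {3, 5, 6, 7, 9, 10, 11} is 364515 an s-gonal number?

1

s = 3: P(3, 853) = 364231 and P(3, 854) = 365085; 364515 is not s-gonal.
s = 5: P(5, 493) = 364327 and P(5, 494) = 365807; 364515 is not s-gonal.
s = 6: P(6, 427) = 364231 and P(6, 428) = 365940; 364515 is not s-gonal.
s = 7: P(7, 382) = 364237 and P(7, 383) = 366148; 364515 is not s-gonal.
s = 9: P(9, 323) = 364344 and P(9, 324) = 366606; 364515 is not s-gonal.
s = 10: P(10, 302) = 363910 and P(10, 303) = 366327; 364515 is not s-gonal.
s = 11: P(11, 285) = 364515. ✓
Hits: s ∈ {11} → 1.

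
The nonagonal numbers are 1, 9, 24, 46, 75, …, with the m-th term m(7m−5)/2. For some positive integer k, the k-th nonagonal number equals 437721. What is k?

354

Set n(7n−5)/2 = 437721, giving 7n² − 5n − 875442 = 0.
The discriminant is 25 + 56·437721 = 24512401, and √24512401 = 4951.
So n = (5 + 4951) / 14 = 4956/14 = 354.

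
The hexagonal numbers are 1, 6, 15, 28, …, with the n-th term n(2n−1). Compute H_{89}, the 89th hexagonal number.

89·(2·89 − 1) = 89·177 = 15753.

15753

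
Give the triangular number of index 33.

561

The 33rd triangular number is n(n+1)/2 with n = 33.
33·34/2 = 1122/2 = 561.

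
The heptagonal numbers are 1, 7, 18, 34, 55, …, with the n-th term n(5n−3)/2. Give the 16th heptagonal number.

616

The 16th heptagonal number is n(5n−3)/2 with n = 16.
16·(5·16 − 3)/2 = 16·77/2 = 616.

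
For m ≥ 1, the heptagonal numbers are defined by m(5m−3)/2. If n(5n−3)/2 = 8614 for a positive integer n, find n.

59

Set n(5n−3)/2 = 8614, giving 5n² − 3n − 17228 = 0.
So n = (3 + 587) / 10 = 590/10 = 59.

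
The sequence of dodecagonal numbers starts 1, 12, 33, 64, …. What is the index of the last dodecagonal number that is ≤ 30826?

Solve n(5n−4) ≤ 30826 for integer n.
n = 78 gives 30108 ≤ 30826, while n = 79 gives 30889 > 30826; so the answer is index 78.

78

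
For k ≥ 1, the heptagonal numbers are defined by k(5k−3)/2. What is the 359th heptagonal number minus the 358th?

Consecutive heptagonal numbers differ by 5n − 4: here 5·359 − 4 = 1791.

1791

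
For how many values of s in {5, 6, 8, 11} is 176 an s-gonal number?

s = 5: P(5, 11) = 176. ✓
s = 6: P(6, 9) = 153 and P(6, 10) = 190; 176 is not s-gonal.
s = 8: P(8, 8) = 176. ✓
s = 11: P(11, 6) = 141 and P(11, 7) = 196; 176 is not s-gonal.
Hits: s ∈ {5, 8} → 2.

2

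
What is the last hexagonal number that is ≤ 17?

15

Solve n(2n−1) ≤ 17 for integer n.
n = 3 gives 15 ≤ 17, while n = 4 gives 28 > 17; so the answer is 15.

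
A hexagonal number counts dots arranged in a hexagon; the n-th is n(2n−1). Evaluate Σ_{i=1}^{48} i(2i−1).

Σ i(2i−1) = 2Σi² − Σi over i = 1..48.
Σi = 1176 and Σi² = 38024.
2·38024 − 1·1176 = 74872.

74872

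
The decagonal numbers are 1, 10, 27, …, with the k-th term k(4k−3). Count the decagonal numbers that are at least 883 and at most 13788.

The n-th decagonal number is n(4n−3).
Smallest index with value ≥ 883: n = 16 (giving 976).
Largest index with value ≤ 13788: n = 59 (giving 13747).
Indices 16 through 59: 44 terms.

44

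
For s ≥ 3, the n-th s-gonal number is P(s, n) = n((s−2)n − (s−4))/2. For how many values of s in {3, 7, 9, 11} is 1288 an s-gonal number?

s = 3: P(3, 50) = 1275 and P(3, 51) = 1326; 1288 is not s-gonal.
s = 7: P(7, 23) = 1288. ✓
s = 9: P(9, 19) = 1216 and P(9, 20) = 1350; 1288 is not s-gonal.
s = 11: P(11, 17) = 1241 and P(11, 18) = 1395; 1288 is not s-gonal.
Hits: s ∈ {7} → 1.

1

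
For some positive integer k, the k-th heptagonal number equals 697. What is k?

17

Set n(5n−3)/2 = 697, giving 5n² − 3n − 1394 = 0.
The discriminant is 9 + 40·697 = 27889, and √27889 = 167.
So n = (3 + 167) / 10 = 170/10 = 17.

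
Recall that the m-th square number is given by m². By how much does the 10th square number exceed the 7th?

51

10² = 100 and 7² = 49.
Difference: 100 − 49 = 51.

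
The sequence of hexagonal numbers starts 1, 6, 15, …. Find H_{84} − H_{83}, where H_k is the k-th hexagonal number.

Consecutive hexagonal numbers differ by 4n − 3: here 4·84 − 3 = 333.

333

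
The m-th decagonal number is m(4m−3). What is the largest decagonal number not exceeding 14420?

Solve n(4n−3) ≤ 14420 for integer n.
n = 60 gives 14220 ≤ 14420, while n = 61 gives 14701 > 14420; so the answer is 14220.

14220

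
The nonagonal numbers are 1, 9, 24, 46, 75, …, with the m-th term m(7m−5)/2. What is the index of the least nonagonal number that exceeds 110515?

179

Solve n(7n−5)/2 > 110515 for integer n.
The largest n with value ≤ 110515 is 178 (since 110449 ≤ 110515 < 111696), so the first above is n = 179, value 111696.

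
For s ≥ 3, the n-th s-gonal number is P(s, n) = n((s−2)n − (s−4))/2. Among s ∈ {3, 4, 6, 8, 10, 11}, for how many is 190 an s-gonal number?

s = 3: P(3, 19) = 190. ✓
s = 4: P(4, 13) = 169 and P(4, 14) = 196; 190 is not s-gonal.
s = 6: P(6, 10) = 190. ✓
s = 8: P(8, 8) = 176 and P(8, 9) = 225; 190 is not s-gonal.
s = 10: P(10, 7) = 175 and P(10, 8) = 232; 190 is not s-gonal.
s = 11: P(11, 6) = 141 and P(11, 7) = 196; 190 is not s-gonal.
Hits: s ∈ {3, 6} → 2.

2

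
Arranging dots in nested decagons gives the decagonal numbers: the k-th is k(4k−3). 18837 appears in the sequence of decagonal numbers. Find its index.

Set n(4n−3) = 18837, giving 4n² − 3n − 18837 = 0.
The discriminant is 9 + 16·18837 = 301401, and √301401 = 549.
So n = (3 + 549) / 8 = 552/8 = 69.
Check: 69·(4·69 − 3) = 18837. ✓

69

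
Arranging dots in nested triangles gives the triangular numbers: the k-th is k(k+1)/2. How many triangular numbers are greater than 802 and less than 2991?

37

The n-th triangular number is n(n+1)/2.
Smallest index with value > 802: n = 40 (giving 820).
Largest index with value < 2991: n = 76 (giving 2926).
Indices 40 through 76: 37 terms.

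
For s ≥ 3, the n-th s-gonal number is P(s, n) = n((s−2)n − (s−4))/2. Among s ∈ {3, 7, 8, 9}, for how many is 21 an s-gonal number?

s = 3: P(3, 6) = 21. ✓
s = 7: P(7, 3) = 18 and P(7, 4) = 34; 21 is not s-gonal.
s = 8: P(8, 3) = 21. ✓
s = 9: P(9, 2) = 9 and P(9, 3) = 24; 21 is not s-gonal.
Hits: s ∈ {3, 8} → 2.

2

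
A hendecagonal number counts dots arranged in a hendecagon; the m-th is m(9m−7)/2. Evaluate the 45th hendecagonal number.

8955

45·(9·45 − 7)/2 = 45·398/2 = 45·199 = 8955.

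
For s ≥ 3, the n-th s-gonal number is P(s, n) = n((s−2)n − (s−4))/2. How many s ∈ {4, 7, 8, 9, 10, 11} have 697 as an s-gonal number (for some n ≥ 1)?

1

s = 4: P(4, 26) = 676 and P(4, 27) = 729; 697 is not s-gonal.
s = 7: P(7, 17) = 697. ✓
s = 8: P(8, 15) = 645 and P(8, 16) = 736; 697 is not s-gonal.
s = 9: P(9, 14) = 651 and P(9, 15) = 750; 697 is not s-gonal.
s = 10: P(10, 13) = 637 and P(10, 14) = 742; 697 is not s-gonal.
s = 11: P(11, 12) = 606 and P(11, 13) = 715; 697 is not s-gonal.
Hits: s ∈ {7} → 1.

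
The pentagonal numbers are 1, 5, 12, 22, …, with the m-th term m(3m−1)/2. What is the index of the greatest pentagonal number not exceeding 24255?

Solve n(3n−1)/2 ≤ 24255 for integer n.
n = 127 gives 24130 ≤ 24255, while n = 128 gives 24512 > 24255; so the answer is index 127.

127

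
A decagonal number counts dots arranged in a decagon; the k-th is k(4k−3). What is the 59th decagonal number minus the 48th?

4675

59·(4·59 − 3) = 13747 and 48·(4·48 − 3) = 9072.
Difference: 13747 − 9072 = 4675.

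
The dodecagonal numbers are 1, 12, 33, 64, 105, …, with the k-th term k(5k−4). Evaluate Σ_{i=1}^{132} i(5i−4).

Σ i(5i−4) = 5Σi² − 4Σi over i = 1..132.
Σi = 8778 and Σi² = 775390.
5·775390 − 4·8778 = 3841838.

3841838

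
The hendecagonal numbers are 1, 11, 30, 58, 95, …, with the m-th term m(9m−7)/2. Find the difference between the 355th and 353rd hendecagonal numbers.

6365

355·(9·355 − 7)/2 = 565870 and 353·(9·353 − 7)/2 = 559505.
Difference: 565870 − 559505 = 6365.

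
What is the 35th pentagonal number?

1820

35·(3·35 − 1)/2 = 35·104/2 = 35·52 = 1820.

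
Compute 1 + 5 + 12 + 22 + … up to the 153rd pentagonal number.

Σ i(3i−1)/2 = (3Σi² − Σi) / 2 over i = 1..153.
Σi = 11781 and Σi² = 1205589.
(3·1205589 − 1·11781) / 2 = 3604986/2 = 1802493.

1802493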